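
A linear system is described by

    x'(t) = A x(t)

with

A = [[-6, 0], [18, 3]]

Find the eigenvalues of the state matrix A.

-6, 3

det(sI - A) = s^2 - (tr A)s + det A, with tr A = (-6) + 3 = -3 and det A = (-6)·3 - 0·18 = -18 - 0 = -18.
So p(s) = det(sI - A) = s^2 + 3s - 18.
Factor s^2 + 3s - 18: two numbers with sum -3 and product -18 are 3 and -6, so s^2 + 3s - 18 = (s - 3)(s + 6).
Hence p(s) = (s - 3) (s + 6), with roots -6, 3.
At least one eigenvalue has non-negative real part, so the system is not asymptotically stable.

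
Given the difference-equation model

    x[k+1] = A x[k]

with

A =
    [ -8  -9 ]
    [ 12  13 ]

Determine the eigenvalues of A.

1, 4

det(zI - A) = z^2 - (tr A)z + det A, with tr A = (-8) + 13 = 5 and det A = (-8)·13 - (-9)·12 = -104 - (-108) = 4.
So p(z) = det(zI - A) = z^2 - 5z + 4.
Factor z^2 - 5z + 4: two numbers with sum 5 and product 4 are 4 and 1, so z^2 - 5z + 4 = (z - 4)(z - 1).
Hence p(z) = (z - 4) (z - 1), with roots 1, 4.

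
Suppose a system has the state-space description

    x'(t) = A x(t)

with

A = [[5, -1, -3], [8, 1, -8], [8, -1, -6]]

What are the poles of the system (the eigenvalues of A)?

-3, 1, 2

det(sI - A) = s^3 - (tr A)s^2 + (M11 + M22 + M33)s - det A, where Mii is the 2×2 principal minor of A obtained by deleting row i and column i.
tr A = 5 + 1 + (-6) = 0; M11 = 1·(-6) - (-8)·(-1) = -6 - 8 = -14; M22 = 5·(-6) - (-3)·8 = -30 - (-24) = -6; M33 = 5·1 - (-1)·8 = 5 - (-8) = 13; sum of minors = -7.
det A = 5·(1·(-6) - (-8)·(-1)) - (-1)·(8·(-6) - (-8)·8) + (-3)·(8·(-1) - 1·8) = 5·(-14) - (-1)·16 + (-3)·(-16) = -6.
So p(s) = det(sI - A) = s^3 - 7s + 6.
Rational-root test: any integer root divides 6. Testing small divisors, s = 1 works: p(1) = 1 + 0 + (-7) + 6 = 0, so (s - 1) is a factor.
Dividing, p(s) = (s - 1)(s^2 + s - 6).
Factor s^2 + s - 6: two numbers with sum -1 and product -6 are 2 and -3, so s^2 + s - 6 = (s - 2)(s + 3).
Hence p(s) = (s - 2) (s - 1) (s + 3), with roots -3, 1, 2.
At least one eigenvalue has non-negative real part, so the system is not asymptotically stable.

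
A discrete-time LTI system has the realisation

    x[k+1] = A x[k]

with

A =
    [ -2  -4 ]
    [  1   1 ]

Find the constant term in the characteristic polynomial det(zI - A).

2

For a 2×2 matrix, det(zI - A) = z^2 - (tr A)z + det A.
tr A = -1, det A = 2.
So p(z) = z^2 + z + 2.
The constant term is 2.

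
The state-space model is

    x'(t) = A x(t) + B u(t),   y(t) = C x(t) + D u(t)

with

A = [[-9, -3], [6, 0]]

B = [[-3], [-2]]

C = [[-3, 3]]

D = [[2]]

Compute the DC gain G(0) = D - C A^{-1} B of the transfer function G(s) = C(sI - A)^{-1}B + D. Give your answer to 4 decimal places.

-5.0000

G(0) = C(-A)^{-1}B + D = -C A^{-1} B + D.
det A = 18, so A^{-1} = (1/18)·adj(A) = [[0, 1/6], [-1/3, -1/2]]
A^{-1} B = [-1/3, 2]^T
C A^{-1} B = 7
G(0) = D - C A^{-1} B = 2 - (7) = -5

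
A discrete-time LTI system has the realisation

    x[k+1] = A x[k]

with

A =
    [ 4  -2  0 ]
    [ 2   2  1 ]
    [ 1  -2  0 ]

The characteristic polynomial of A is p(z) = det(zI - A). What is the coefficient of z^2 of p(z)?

-6

Expand det(zI - A) for the 3×3 matrix.
p(z) = z^3 - 6z^2 + 14z - 6.
(Check: constant term = det(-A) = (-1)^3 det A = -6; coefficient of z^2 = -tr A = -6.)
The coefficient of z^2 is -6.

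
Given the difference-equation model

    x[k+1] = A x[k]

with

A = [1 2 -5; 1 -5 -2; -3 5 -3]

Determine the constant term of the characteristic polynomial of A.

Expand det(zI - A) for the 3×3 matrix.
p(z) = z^3 + 7z^2 - 93.
(Check: constant term = det(-A) = (-1)^3 det A = -93; coefficient of z^2 = -tr A = 7.)
The constant term is -93.

-93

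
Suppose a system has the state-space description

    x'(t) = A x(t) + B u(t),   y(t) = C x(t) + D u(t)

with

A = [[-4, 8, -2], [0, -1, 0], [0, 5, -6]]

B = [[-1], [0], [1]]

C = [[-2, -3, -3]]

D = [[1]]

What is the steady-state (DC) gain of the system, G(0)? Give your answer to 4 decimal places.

1.1667

G(0) = C(-A)^{-1}B + D = -C A^{-1} B + D.
det A = -24, so A^{-1} = (1/-24)·adj(A) = [[-1/4, -19/12, 1/12], [0, -1, 0], [0, -5/6, -1/6]]
A^{-1} B = [1/3, 0, -1/6]^T
C A^{-1} B = -1/6
G(0) = D - C A^{-1} B = 1 - (-1/6) = 7/6 ≈ 1.1667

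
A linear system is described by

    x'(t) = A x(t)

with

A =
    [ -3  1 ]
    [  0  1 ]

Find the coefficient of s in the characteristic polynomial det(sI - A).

For a 2×2 matrix, det(sI - A) = s^2 - (tr A)s + det A.
tr A = -2, det A = -3.
So p(s) = s^2 + 2s - 3.
The coefficient of s is 2.

2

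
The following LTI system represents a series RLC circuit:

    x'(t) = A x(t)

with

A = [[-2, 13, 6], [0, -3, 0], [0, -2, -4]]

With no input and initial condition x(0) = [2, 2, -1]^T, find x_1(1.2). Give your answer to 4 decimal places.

det(sI - A) = s^3 - (tr A)s^2 + (M11 + M22 + M33)s - det A, where Mii is the 2×2 principal minor of A obtained by deleting row i and column i.
tr A = (-2) + (-3) + (-4) = -9; M11 = (-3)·(-4) - 0·(-2) = 12 - 0 = 12; M22 = (-2)·(-4) - 6·0 = 8 - 0 = 8; M33 = (-2)·(-3) - 13·0 = 6 - 0 = 6; sum of minors = 26.
det A = (-2)·((-3)·(-4) - 0·(-2)) - 13·(0·(-4) - 0·0) + 6·(0·(-2) - (-3)·0) = (-2)·12 - 13·0 + 6·0 = -24.
So p(s) = det(sI - A) = s^3 + 9s^2 + 26s + 24.
Rational-root test: any integer root divides 24. Testing small divisors, s = -2 works: p(-2) = -8 + 36 + (-52) + 24 = 0, so (s + 2) is a factor.
Dividing, p(s) = (s + 2)(s^2 + 7s + 12).
Factor s^2 + 7s + 12: two numbers with sum -7 and product 12 are -3 and -4, so s^2 + 7s + 12 = (s + 3)(s + 4).
Hence p(s) = (s + 2) (s + 3) (s + 4), with roots -4, -3, -2.
The eigenvalues -4, -3, -2 are distinct and real, so A is diagonalisable and x(t) = e^{At} x(0) = V diag(e^{λ_i t}) V^{-1} x(0), where the columns of V are the eigenvectors.
λ = -4: A - (-4)I = [[2, 13, 6], [0, 1, 0], [0, -2, 0]]. v must be orthogonal to every row; (row 1) × (row 2) = [-6, 0, 2], so take v_1 = [-3, 0, 1]^T.
λ = -3: A - (-3)I = [[1, 13, 6], [0, 0, 0], [0, -2, -1]]. v must be orthogonal to every row; (row 1) × (row 3) = [-1, 1, -2], so take v_2 = [-1, 1, -2]^T.
λ = -2: A - (-2)I = [[0, 13, 6], [0, -1, 0], [0, -2, -2]]. v must be orthogonal to every row; (row 1) × (row 2) = [6, 0, 0], so take v_3 = [1, 0, 0]^T.
V = [v_1 v_2 v_3] = [[-3, -1, 1], [0, 1, 0], [1, -2, 0]] has det V = -1, so V^{-1} = adj(V)/det V = [[0, 2, 1], [0, 1, 0], [1, 7, 3]].
Modal coordinates z(0) = V^{-1} x(0): 0·2 + 2·2 + 1·(-1) = 3; 0·2 + 1·2 + 0·(-1) = 2; 1·2 + 7·2 + 3·(-1) = 13; so z(0) = [3, 2, 13]^T.
x_1(t) = Σ_i (v_i)_1 · z_i(0) · e^{λ_i t} (row 1 of V times the modal terms).
x_1(1.2) = (-3)·3·e^{-4·1.2} + (-1)·2·e^{-3·1.2} + 1·13·e^{-2·1.2} = (-9)·0.008230 + (-2)·0.027324 + 13·0.090718 = 1.0506.

1.0506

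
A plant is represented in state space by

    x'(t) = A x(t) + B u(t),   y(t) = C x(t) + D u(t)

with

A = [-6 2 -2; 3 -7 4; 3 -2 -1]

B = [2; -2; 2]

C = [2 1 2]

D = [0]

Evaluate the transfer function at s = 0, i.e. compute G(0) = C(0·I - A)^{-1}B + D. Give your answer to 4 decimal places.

G(0) = C(-A)^{-1}B + D = -C A^{-1} B + D.
det A = -90, so A^{-1} = (1/-90)·adj(A) = [[-1/6, -1/15, 1/15], [-1/6, -2/15, -1/5], [-1/6, 1/15, -2/5]]
A^{-1} B = [-1/15, -7/15, -19/15]^T
C A^{-1} B = -47/15
G(0) = D - C A^{-1} B = 0 - (-47/15) = 47/15 ≈ 3.1333

3.1333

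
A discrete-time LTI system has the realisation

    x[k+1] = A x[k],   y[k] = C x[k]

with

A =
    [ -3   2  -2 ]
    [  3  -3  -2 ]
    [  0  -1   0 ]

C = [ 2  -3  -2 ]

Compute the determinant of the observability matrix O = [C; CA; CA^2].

158

CA = [[-15, 15, 2]]
CA^2 = [[90, -77, 0]]
Observability matrix O = [C; CA; CA^2] = [[2, -3, -2], [-15, 15, 2], [90, -77, 0]]
Expanding along the first row, det(O) = 2·(15·0 - 2·(-77)) - (-3)·((-15)·0 - 2·90) + (-2)·((-15)·(-77) - 15·90) = 2·154 - (-3)·(-180) + (-2)·(-195) = 158
Since det(O) ≠ 0, rank(O) = 3 and the system is completely observable.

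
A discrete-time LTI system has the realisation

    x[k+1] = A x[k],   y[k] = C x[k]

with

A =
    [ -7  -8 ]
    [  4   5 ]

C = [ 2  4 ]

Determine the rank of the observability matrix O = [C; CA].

CA = [[2, 4]]
Observability matrix O = [C; CA] = [[2, 4], [2, 4]]
Every row of O is a scalar multiple of row 1 = [2, 4] (multipliers 1, 1), so the rows span a one-dimensional space.
O ≠ 0, hence rank(O) = 1.
rank(O) = 1 < n = 2, so the pair (A, C) is not completely observable.

1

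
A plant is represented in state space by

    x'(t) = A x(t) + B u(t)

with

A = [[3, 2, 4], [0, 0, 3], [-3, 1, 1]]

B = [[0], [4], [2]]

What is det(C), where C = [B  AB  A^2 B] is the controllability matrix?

AB = [[16], [6], [6]]
A^2B = [[84], [18], [-36]]
Controllability matrix C = [B  AB  A^2B] = [[0, 16, 84], [4, 6, 18], [2, 6, -36]]
Expanding along the first row, det(C) = 0·(6·(-36) - 18·6) - 16·(4·(-36) - 18·2) + 84·(4·6 - 6·2) = 0·(-324) - 16·(-180) + 84·12 = 3888
Since det(C) ≠ 0, rank(C) = 3 and the system is completely controllable.

3888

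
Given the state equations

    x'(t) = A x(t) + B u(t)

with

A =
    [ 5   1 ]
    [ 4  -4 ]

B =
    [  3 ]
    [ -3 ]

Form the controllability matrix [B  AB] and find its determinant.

AB = [[12], [24]]
Controllability matrix C = [B  AB] = [[3, 12], [-3, 24]]
det(C) = 3·24 - 12·(-3) = 72 - (-36) = 108
Since det(C) ≠ 0, rank(C) = 2 and the system is completely controllable.

108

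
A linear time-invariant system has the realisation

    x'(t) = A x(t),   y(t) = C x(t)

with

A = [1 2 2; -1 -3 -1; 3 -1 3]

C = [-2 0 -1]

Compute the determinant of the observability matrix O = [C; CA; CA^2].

CA = [[-5, -3, -7]]
CA^2 = [[-23, 6, -28]]
Observability matrix O = [C; CA; CA^2] = [[-2, 0, -1], [-5, -3, -7], [-23, 6, -28]]
Expanding along the first row, det(O) = (-2)·((-3)·(-28) - (-7)·6) - 0·((-5)·(-28) - (-7)·(-23)) + (-1)·((-5)·6 - (-3)·(-23)) = (-2)·126 - 0·(-21) + (-1)·(-99) = -153
Since det(O) ≠ 0, rank(O) = 3 and the system is completely observable.

-153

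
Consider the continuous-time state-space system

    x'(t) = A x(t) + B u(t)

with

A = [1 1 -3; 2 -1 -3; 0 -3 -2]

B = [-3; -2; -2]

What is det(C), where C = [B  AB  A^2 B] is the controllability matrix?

-304

AB = [[1], [2], [10]]
A^2B = [[-27], [-30], [-26]]
Controllability matrix C = [B  AB  A^2B] = [[-3, 1, -27], [-2, 2, -30], [-2, 10, -26]]
Expanding along the first row, det(C) = (-3)·(2·(-26) - (-30)·10) - 1·((-2)·(-26) - (-30)·(-2)) + (-27)·((-2)·10 - 2·(-2)) = (-3)·248 - 1·(-8) + (-27)·(-16) = -304
Since det(C) ≠ 0, rank(C) = 3 and the system is completely controllable.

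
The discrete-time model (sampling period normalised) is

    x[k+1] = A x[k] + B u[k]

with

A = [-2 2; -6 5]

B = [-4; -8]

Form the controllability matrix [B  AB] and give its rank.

1

AB = [[-8], [-16]]
Controllability matrix C = [B  AB] = [[-4, -8], [-8, -16]]
Every column of C is a scalar multiple of column 1 = [-4, -8] (multipliers 1, 2), so the columns span a one-dimensional space.
C ≠ 0, hence rank(C) = 1.
rank(C) = 1 < n = 2, so the pair (A, B) is not completely controllable.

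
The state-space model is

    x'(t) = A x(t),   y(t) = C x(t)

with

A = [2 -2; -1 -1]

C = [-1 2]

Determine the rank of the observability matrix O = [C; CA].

2

CA = [[-4, 0]]
Observability matrix O = [C; CA] = [[-1, 2], [-4, 0]]
det(O) = (-1)·0 - 2·(-4) = 0 - (-8) = 8 ≠ 0, so rank(O) = 2.
rank(O) = 2 = n, so the pair (A, C) is completely observable.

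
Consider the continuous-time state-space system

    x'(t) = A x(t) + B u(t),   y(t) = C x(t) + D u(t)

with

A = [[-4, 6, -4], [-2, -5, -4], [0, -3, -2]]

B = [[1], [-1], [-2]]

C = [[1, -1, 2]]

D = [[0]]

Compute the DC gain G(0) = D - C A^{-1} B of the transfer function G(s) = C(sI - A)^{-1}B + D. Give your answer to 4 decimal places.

-0.8500

G(0) = C(-A)^{-1}B + D = -C A^{-1} B + D.
det A = -40, so A^{-1} = (1/-40)·adj(A) = [[1/20, -3/5, 11/10], [1/10, -1/5, 1/5], [-3/20, 3/10, -4/5]]
A^{-1} B = [-31/20, -1/10, 23/20]^T
C A^{-1} B = 17/20
G(0) = D - C A^{-1} B = 0 - (17/20) = -17/20 ≈ -0.8500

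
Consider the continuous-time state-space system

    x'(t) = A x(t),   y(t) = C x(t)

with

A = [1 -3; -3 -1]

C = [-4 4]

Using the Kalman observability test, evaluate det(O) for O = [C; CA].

32

CA = [[-16, 8]]
Observability matrix O = [C; CA] = [[-4, 4], [-16, 8]]
det(O) = (-4)·8 - 4·(-16) = -32 - (-64) = 32
Since det(O) ≠ 0, rank(O) = 2 and the system is completely observable.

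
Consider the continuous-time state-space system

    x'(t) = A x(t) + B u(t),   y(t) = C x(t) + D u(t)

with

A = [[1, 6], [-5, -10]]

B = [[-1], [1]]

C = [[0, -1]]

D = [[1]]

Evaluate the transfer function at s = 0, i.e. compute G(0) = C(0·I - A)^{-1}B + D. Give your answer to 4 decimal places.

G(0) = C(-A)^{-1}B + D = -C A^{-1} B + D.
det A = 20, so A^{-1} = (1/20)·adj(A) = [[-1/2, -3/10], [1/4, 1/20]]
A^{-1} B = [1/5, -1/5]^T
C A^{-1} B = 1/5
G(0) = D - C A^{-1} B = 1 - (1/5) = 4/5 ≈ 0.8000

0.8000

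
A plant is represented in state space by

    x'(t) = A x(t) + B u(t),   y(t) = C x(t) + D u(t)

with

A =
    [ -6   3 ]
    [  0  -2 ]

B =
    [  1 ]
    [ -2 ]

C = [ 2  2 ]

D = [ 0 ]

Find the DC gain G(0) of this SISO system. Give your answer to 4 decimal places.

-2.6667

G(0) = C(-A)^{-1}B + D = -C A^{-1} B + D.
det A = 12, so A^{-1} = (1/12)·adj(A) = [[-1/6, -1/4], [0, -1/2]]
A^{-1} B = [1/3, 1]^T
C A^{-1} B = 8/3
G(0) = D - C A^{-1} B = 0 - (8/3) = -8/3 ≈ -2.6667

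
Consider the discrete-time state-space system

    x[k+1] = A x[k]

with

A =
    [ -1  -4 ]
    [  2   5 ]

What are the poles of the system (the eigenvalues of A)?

det(zI - A) = z^2 - (tr A)z + det A, with tr A = (-1) + 5 = 4 and det A = (-1)·5 - (-4)·2 = -5 - (-8) = 3.
So p(z) = det(zI - A) = z^2 - 4z + 3.
Factor z^2 - 4z + 3: two numbers with sum 4 and product 3 are 3 and 1, so z^2 - 4z + 3 = (z - 3)(z - 1).
Hence p(z) = (z - 3) (z - 1), with roots 1, 3.

1, 3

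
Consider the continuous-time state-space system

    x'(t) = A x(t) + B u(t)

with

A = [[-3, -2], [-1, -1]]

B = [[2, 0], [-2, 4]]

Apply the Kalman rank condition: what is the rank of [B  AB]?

2

AB = [[-2, -8], [0, -4]]
Controllability matrix C = [B  AB] = [[2, 0, -2, -8], [-2, 4, 0, -4]]
Take the 2×2 submatrix of C formed by columns 1, 2: [[2, 0], [-2, 4]]. Its determinant is 2·4 - 0·(-2) = 8 - 0 = 8 ≠ 0.
So rank(C) ≥ 2; since C has 2 rows, rank(C) = 2.
rank(C) = 2 = n, so the pair (A, B) is completely controllable.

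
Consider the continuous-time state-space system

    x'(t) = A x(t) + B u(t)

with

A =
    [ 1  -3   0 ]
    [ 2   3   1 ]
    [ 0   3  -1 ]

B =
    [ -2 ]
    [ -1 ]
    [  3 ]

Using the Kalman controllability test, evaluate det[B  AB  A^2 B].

AB = [[1], [-4], [-6]]
A^2B = [[13], [-16], [-6]]
Controllability matrix C = [B  AB  A^2B] = [[-2, 1, 13], [-1, -4, -16], [3, -6, -6]]
Expanding along the first row, det(C) = (-2)·((-4)·(-6) - (-16)·(-6)) - 1·((-1)·(-6) - (-16)·3) + 13·((-1)·(-6) - (-4)·3) = (-2)·(-72) - 1·54 + 13·18 = 324
Since det(C) ≠ 0, rank(C) = 3 and the system is completely controllable.

324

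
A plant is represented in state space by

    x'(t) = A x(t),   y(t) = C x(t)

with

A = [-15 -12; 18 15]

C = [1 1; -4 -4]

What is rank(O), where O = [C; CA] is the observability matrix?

1

CA = [[3, 3], [-12, -12]]
Observability matrix O = [C; CA] = [[1, 1], [-4, -4], [3, 3], [-12, -12]]
Every row of O is a scalar multiple of row 1 = [1, 1] (multipliers 1, -4, 3, -12), so the rows span a one-dimensional space.
O ≠ 0, hence rank(O) = 1.
rank(O) = 1 < n = 2, so the pair (A, C) is not completely observable.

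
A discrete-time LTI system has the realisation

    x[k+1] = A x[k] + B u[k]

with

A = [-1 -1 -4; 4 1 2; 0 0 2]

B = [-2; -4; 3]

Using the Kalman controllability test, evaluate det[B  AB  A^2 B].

AB = [[-6], [-6], [6]]
A^2B = [[-12], [-18], [12]]
Controllability matrix C = [B  AB  A^2B] = [[-2, -6, -12], [-4, -6, -18], [3, 6, 12]]
Expanding along the first row, det(C) = (-2)·((-6)·12 - (-18)·6) - (-6)·((-4)·12 - (-18)·3) + (-12)·((-4)·6 - (-6)·3) = (-2)·36 - (-6)·6 + (-12)·(-6) = 36
Since det(C) ≠ 0, rank(C) = 3 and the system is completely controllable.

36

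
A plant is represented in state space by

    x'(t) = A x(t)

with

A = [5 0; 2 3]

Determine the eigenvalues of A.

3, 5

det(sI - A) = s^2 - (tr A)s + det A, with tr A = 5 + 3 = 8 and det A = 5·3 - 0·2 = 15 - 0 = 15.
So p(s) = det(sI - A) = s^2 - 8s + 15.
Factor s^2 - 8s + 15: two numbers with sum 8 and product 15 are 5 and 3, so s^2 - 8s + 15 = (s - 5)(s - 3).
Hence p(s) = (s - 5) (s - 3), with roots 3, 5.
At least one eigenvalue has non-negative real part, so the system is not asymptotically stable.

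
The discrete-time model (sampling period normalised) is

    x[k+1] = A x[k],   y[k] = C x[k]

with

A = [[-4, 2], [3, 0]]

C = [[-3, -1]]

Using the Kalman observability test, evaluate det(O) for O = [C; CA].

27

CA = [[9, -6]]
Observability matrix O = [C; CA] = [[-3, -1], [9, -6]]
det(O) = (-3)·(-6) - (-1)·9 = 18 - (-9) = 27
Since det(O) ≠ 0, rank(O) = 2 and the system is completely observable.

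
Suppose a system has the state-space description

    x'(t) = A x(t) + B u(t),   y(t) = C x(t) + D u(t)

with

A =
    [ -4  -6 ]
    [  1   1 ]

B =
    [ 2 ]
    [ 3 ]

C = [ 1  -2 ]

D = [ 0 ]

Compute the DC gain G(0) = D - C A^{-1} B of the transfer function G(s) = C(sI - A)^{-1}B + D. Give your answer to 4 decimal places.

G(0) = C(-A)^{-1}B + D = -C A^{-1} B + D.
det A = 2, so A^{-1} = (1/2)·adj(A) = [[1/2, 3], [-1/2, -2]]
A^{-1} B = [10, -7]^T
C A^{-1} B = 24
G(0) = D - C A^{-1} B = 0 - (24) = -24

-24.0000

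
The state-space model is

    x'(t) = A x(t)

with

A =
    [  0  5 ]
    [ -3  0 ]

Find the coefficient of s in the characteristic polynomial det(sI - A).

For a 2×2 matrix, det(sI - A) = s^2 - (tr A)s + det A.
tr A = 0, det A = 15.
So p(s) = s^2 + 15.
The coefficient of s is 0.

0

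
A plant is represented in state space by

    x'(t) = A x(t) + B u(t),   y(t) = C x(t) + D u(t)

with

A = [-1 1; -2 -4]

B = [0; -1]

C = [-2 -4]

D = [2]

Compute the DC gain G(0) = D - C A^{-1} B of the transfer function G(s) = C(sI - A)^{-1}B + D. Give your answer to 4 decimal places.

G(0) = C(-A)^{-1}B + D = -C A^{-1} B + D.
det A = 6, so A^{-1} = (1/6)·adj(A) = [[-2/3, -1/6], [1/3, -1/6]]
A^{-1} B = [1/6, 1/6]^T
C A^{-1} B = -1
G(0) = D - C A^{-1} B = 2 - (-1) = 3

3.0000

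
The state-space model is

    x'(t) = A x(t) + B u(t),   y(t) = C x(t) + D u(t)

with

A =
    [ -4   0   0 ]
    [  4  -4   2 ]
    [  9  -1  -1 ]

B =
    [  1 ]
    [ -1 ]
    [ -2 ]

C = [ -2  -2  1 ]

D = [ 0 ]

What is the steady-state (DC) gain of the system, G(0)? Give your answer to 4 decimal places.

-0.5000

G(0) = C(-A)^{-1}B + D = -C A^{-1} B + D.
det A = -24, so A^{-1} = (1/-24)·adj(A) = [[-1/4, 0, 0], [-11/12, -1/6, -1/3], [-4/3, 1/6, -2/3]]
A^{-1} B = [-1/4, -1/12, -1/6]^T
C A^{-1} B = 1/2
G(0) = D - C A^{-1} B = 0 - (1/2) = -1/2 ≈ -0.5000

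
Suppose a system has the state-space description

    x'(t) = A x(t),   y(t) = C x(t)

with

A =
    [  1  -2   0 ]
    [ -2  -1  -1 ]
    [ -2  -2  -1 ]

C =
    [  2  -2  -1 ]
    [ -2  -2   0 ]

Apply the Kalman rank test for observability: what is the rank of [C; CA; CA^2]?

CA = [[8, 0, 3], [2, 6, 2]]
CA^2 = [[2, -22, -3], [-14, -14, -8]]
Observability matrix O = [C; CA; CA^2] = [[2, -2, -1], [-2, -2, 0], [8, 0, 3], [2, 6, 2], [2, -22, -3], [-14, -14, -8]]
Take the 3×3 submatrix of O formed by rows 1, 2, 3: [[2, -2, -1], [-2, -2, 0], [8, 0, 3]]. Its determinant is 2·((-2)·3 - 0·0) - (-2)·((-2)·3 - 0·8) + (-1)·((-2)·0 - (-2)·8) = 2·(-6) - (-2)·(-6) + (-1)·16 = -40 ≠ 0.
So rank(O) ≥ 3; since O has 3 columns, rank(O) = 3.
rank(O) = 3 = n, so the pair (A, C) is completely observable.

3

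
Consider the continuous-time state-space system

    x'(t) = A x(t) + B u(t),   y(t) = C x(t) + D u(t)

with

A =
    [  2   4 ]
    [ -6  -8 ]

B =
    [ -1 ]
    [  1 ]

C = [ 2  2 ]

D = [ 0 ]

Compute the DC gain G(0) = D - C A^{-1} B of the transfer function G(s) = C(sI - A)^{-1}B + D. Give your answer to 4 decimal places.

G(0) = C(-A)^{-1}B + D = -C A^{-1} B + D.
det A = 8, so A^{-1} = (1/8)·adj(A) = [[-1, -1/2], [3/4, 1/4]]
A^{-1} B = [1/2, -1/2]^T
C A^{-1} B = 0
G(0) = D - C A^{-1} B = 0 - (0) = 0

0.0000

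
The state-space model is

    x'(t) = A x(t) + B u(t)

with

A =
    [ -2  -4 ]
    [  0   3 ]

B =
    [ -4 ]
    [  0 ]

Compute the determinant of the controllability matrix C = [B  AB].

0

AB = [[8], [0]]
Controllability matrix C = [B  AB] = [[-4, 8], [0, 0]]
det(C) = (-4)·0 - 8·0 = 0 - 0 = 0
Since det(C) = 0, rank(C) < 2 and the system is not completely controllable.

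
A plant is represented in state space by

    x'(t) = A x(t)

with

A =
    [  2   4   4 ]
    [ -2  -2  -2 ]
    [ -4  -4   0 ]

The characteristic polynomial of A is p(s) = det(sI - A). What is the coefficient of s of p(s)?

12

Expand det(sI - A) for the 3×3 matrix.
p(s) = s^3 + 12s - 16.
(Check: constant term = det(-A) = (-1)^3 det A = -16; coefficient of s^2 = -tr A = 0.)
The coefficient of s is 12.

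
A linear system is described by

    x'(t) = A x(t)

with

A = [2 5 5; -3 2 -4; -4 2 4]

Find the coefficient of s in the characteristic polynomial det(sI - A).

Expand det(sI - A) for the 3×3 matrix.
p(s) = s^3 - 8s^2 + 63s - 182.
(Check: constant term = det(-A) = (-1)^3 det A = -182; coefficient of s^2 = -tr A = -8.)
The coefficient of s is 63.

63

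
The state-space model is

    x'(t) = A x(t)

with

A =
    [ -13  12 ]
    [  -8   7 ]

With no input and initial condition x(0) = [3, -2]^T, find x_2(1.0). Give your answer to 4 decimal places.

-4.3472

det(sI - A) = s^2 - (tr A)s + det A, with tr A = (-13) + 7 = -6 and det A = (-13)·7 - 12·(-8) = -91 - (-96) = 5.
So p(s) = det(sI - A) = s^2 + 6s + 5.
Factor s^2 + 6s + 5: two numbers with sum -6 and product 5 are -1 and -5, so s^2 + 6s + 5 = (s + 1)(s + 5).
Hence p(s) = (s + 1) (s + 5), with roots -5, -1.
The eigenvalues -5, -1 are distinct and real, so A is diagonalisable and x(t) = e^{At} x(0) = V diag(e^{λ_i t}) V^{-1} x(0), where the columns of V are the eigenvectors.
λ = -5: A - (-5)I = [[-8, 12], [-8, 12]]. Row 1 gives (-8)·v1 + 12·v2 = 0, so take v_1 = [3, 2]^T.
λ = -1: A - (-1)I = [[-12, 12], [-8, 8]]. Row 1 gives (-12)·v1 + 12·v2 = 0, so take v_2 = [1, 1]^T.
V = [v_1 v_2] = [[3, 1], [2, 1]] has det V = 1, so V^{-1} = adj(V)/det V = [[1, -1], [-2, 3]].
Modal coordinates z(0) = V^{-1} x(0): 1·3 + (-1)·(-2) = 5; (-2)·3 + 3·(-2) = -12; so z(0) = [5, -12]^T.
x_2(t) = Σ_i (v_i)_2 · z_i(0) · e^{λ_i t} (row 2 of V times the modal terms).
x_2(1.0) = 2·5·e^{-5·1.0} + 1·(-12)·e^{-1·1.0} = 10·0.006738 + (-12)·0.367879 = -4.3472.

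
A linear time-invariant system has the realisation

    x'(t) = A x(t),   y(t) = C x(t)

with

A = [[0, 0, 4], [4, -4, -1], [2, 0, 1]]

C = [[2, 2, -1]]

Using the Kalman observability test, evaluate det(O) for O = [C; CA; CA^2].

-1592

CA = [[6, -8, 5]]
CA^2 = [[-22, 32, 37]]
Observability matrix O = [C; CA; CA^2] = [[2, 2, -1], [6, -8, 5], [-22, 32, 37]]
Expanding along the first row, det(O) = 2·((-8)·37 - 5·32) - 2·(6·37 - 5·(-22)) + (-1)·(6·32 - (-8)·(-22)) = 2·(-456) - 2·332 + (-1)·16 = -1592
Since det(O) ≠ 0, rank(O) = 3 and the system is completely observable.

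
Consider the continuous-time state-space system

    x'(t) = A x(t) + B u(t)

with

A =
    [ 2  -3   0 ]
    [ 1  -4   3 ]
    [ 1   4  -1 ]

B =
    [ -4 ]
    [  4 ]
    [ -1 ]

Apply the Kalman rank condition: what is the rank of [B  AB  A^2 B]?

3

AB = [[-20], [-23], [13]]
A^2B = [[29], [111], [-125]]
Controllability matrix C = [B  AB  A^2B] = [[-4, -20, 29], [4, -23, 111], [-1, 13, -125]]
det(C) = (-4)·((-23)·(-125) - 111·13) - (-20)·(4·(-125) - 111·(-1)) + 29·(4·13 - (-23)·(-1)) = (-4)·1432 - (-20)·(-389) + 29·29 = -12667 ≠ 0, so rank(C) = 3.
rank(C) = 3 = n, so the pair (A, B) is completely controllable.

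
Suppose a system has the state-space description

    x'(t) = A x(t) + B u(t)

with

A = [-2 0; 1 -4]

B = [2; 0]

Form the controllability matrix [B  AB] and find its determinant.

AB = [[-4], [2]]
Controllability matrix C = [B  AB] = [[2, -4], [0, 2]]
det(C) = 2·2 - (-4)·0 = 4 - 0 = 4
Since det(C) ≠ 0, rank(C) = 2 and the system is completely controllable.

4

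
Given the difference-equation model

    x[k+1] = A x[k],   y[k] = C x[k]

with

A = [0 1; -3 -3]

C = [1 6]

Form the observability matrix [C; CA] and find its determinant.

91

CA = [[-18, -17]]
Observability matrix O = [C; CA] = [[1, 6], [-18, -17]]
det(O) = 1·(-17) - 6·(-18) = -17 - (-108) = 91
Since det(O) ≠ 0, rank(O) = 2 and the system is completely observable.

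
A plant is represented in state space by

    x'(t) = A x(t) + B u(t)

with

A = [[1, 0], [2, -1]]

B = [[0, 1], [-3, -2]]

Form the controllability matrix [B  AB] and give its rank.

2

AB = [[0, 1], [3, 4]]
Controllability matrix C = [B  AB] = [[0, 1, 0, 1], [-3, -2, 3, 4]]
Take the 2×2 submatrix of C formed by columns 1, 2: [[0, 1], [-3, -2]]. Its determinant is 0·(-2) - 1·(-3) = 0 - (-3) = 3 ≠ 0.
So rank(C) ≥ 2; since C has 2 rows, rank(C) = 2.
rank(C) = 2 = n, so the pair (A, B) is completely controllable.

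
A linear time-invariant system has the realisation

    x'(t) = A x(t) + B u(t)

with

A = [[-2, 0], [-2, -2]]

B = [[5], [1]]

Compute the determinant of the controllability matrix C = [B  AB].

-50

AB = [[-10], [-12]]
Controllability matrix C = [B  AB] = [[5, -10], [1, -12]]
det(C) = 5·(-12) - (-10)·1 = -60 - (-10) = -50
Since det(C) ≠ 0, rank(C) = 2 and the system is completely controllable.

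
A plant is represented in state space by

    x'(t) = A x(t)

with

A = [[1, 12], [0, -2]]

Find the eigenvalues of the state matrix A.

-2, 1

det(sI - A) = s^2 - (tr A)s + det A, with tr A = 1 + (-2) = -1 and det A = 1·(-2) - 12·0 = -2 - 0 = -2.
So p(s) = det(sI - A) = s^2 + s - 2.
Factor s^2 + s - 2: two numbers with sum -1 and product -2 are 1 and -2, so s^2 + s - 2 = (s - 1)(s + 2).
Hence p(s) = (s - 1) (s + 2), with roots -2, 1.
At least one eigenvalue has non-negative real part, so the system is not asymptotically stable.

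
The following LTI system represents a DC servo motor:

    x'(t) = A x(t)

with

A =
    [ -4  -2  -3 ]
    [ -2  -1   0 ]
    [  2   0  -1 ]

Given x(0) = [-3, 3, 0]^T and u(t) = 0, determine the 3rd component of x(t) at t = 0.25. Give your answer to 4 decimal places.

det(sI - A) = s^3 - (tr A)s^2 + (M11 + M22 + M33)s - det A, where Mii is the 2×2 principal minor of A obtained by deleting row i and column i.
tr A = (-4) + (-1) + (-1) = -6; M11 = (-1)·(-1) - 0·0 = 1 - 0 = 1; M22 = (-4)·(-1) - (-3)·2 = 4 - (-6) = 10; M33 = (-4)·(-1) - (-2)·(-2) = 4 - 4 = 0; sum of minors = 11.
det A = (-4)·((-1)·(-1) - 0·0) - (-2)·((-2)·(-1) - 0·2) + (-3)·((-2)·0 - (-1)·2) = (-4)·1 - (-2)·2 + (-3)·2 = -6.
So p(s) = det(sI - A) = s^3 + 6s^2 + 11s + 6.
Rational-root test: any integer root divides 6. Testing small divisors, s = -1 works: p(-1) = -1 + 6 + (-11) + 6 = 0, so (s + 1) is a factor.
Dividing, p(s) = (s + 1)(s^2 + 5s + 6).
Factor s^2 + 5s + 6: two numbers with sum -5 and product 6 are -2 and -3, so s^2 + 5s + 6 = (s + 2)(s + 3).
Hence p(s) = (s + 1) (s + 2) (s + 3), with roots -3, -2, -1.
The eigenvalues -3, -2, -1 are distinct and real, so A is diagonalisable and x(t) = e^{At} x(0) = V diag(e^{λ_i t}) V^{-1} x(0), where the columns of V are the eigenvectors.
λ = -3: A - (-3)I = [[-1, -2, -3], [-2, 2, 0], [2, 0, 2]]. v must be orthogonal to every row; (row 1) × (row 2) = [6, 6, -6], so take v_1 = [-1, -1, 1]^T.
λ = -2: A - (-2)I = [[-2, -2, -3], [-2, 1, 0], [2, 0, 1]]. v must be orthogonal to every row; (row 1) × (row 2) = [3, 6, -6], so take v_2 = [1, 2, -2]^T.
λ = -1: A - (-1)I = [[-3, -2, -3], [-2, 0, 0], [2, 0, 0]]. v must be orthogonal to every row; (row 1) × (row 2) = [0, 6, -4], so take v_3 = [0, 3, -2]^T.
V = [v_1 v_2 v_3] = [[-1, 1, 0], [-1, 2, 3], [1, -2, -2]] has det V = -1, so V^{-1} = adj(V)/det V = [[-2, -2, -3], [-1, -2, -3], [0, 1, 1]].
Modal coordinates z(0) = V^{-1} x(0): (-2)·(-3) + (-2)·3 + (-3)·0 = 0; (-1)·(-3) + (-2)·3 + (-3)·0 = -3; 0·(-3) + 1·3 + 1·0 = 3; so z(0) = [0, -3, 3]^T.
x_3(t) = Σ_i (v_i)_3 · z_i(0) · e^{λ_i t} (row 3 of V times the modal terms).
x_3(0.25) = 1·0·e^{-3·0.25} + (-2)·(-3)·e^{-2·0.25} + (-2)·3·e^{-1·0.25} = 0·0.472367 + 6·0.606531 + (-6)·0.778801 = -1.0336.

-1.0336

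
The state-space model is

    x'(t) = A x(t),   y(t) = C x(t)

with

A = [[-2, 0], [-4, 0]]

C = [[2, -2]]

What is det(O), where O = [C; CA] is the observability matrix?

CA = [[4, 0]]
Observability matrix O = [C; CA] = [[2, -2], [4, 0]]
det(O) = 2·0 - (-2)·4 = 0 - (-8) = 8
Since det(O) ≠ 0, rank(O) = 2 and the system is completely observable.

8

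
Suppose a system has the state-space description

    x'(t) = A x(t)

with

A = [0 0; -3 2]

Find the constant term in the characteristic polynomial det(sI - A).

0

For a 2×2 matrix, det(sI - A) = s^2 - (tr A)s + det A.
tr A = 2, det A = 0.
So p(s) = s^2 - 2s.
The constant term is 0.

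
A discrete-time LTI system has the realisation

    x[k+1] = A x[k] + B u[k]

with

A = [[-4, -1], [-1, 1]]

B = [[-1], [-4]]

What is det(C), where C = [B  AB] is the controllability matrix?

AB = [[8], [-3]]
Controllability matrix C = [B  AB] = [[-1, 8], [-4, -3]]
det(C) = (-1)·(-3) - 8·(-4) = 3 - (-32) = 35
Since det(C) ≠ 0, rank(C) = 2 and the system is completely controllable.

35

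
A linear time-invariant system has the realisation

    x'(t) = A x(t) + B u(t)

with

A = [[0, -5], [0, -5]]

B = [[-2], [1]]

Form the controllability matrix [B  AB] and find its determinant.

15

AB = [[-5], [-5]]
Controllability matrix C = [B  AB] = [[-2, -5], [1, -5]]
det(C) = (-2)·(-5) - (-5)·1 = 10 - (-5) = 15
Since det(C) ≠ 0, rank(C) = 2 and the system is completely controllable.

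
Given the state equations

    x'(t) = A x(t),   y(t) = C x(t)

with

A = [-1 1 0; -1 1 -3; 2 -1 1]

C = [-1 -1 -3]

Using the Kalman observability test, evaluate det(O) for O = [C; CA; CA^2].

CA = [[-4, 1, 0]]
CA^2 = [[3, -3, -3]]
Observability matrix O = [C; CA; CA^2] = [[-1, -1, -3], [-4, 1, 0], [3, -3, -3]]
Expanding along the first row, det(O) = (-1)·(1·(-3) - 0·(-3)) - (-1)·((-4)·(-3) - 0·3) + (-3)·((-4)·(-3) - 1·3) = (-1)·(-3) - (-1)·12 + (-3)·9 = -12
Since det(O) ≠ 0, rank(O) = 3 and the system is completely observable.

-12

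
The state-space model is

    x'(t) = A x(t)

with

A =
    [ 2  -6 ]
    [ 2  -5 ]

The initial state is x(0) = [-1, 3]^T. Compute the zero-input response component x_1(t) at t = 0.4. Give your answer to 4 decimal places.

det(sI - A) = s^2 - (tr A)s + det A, with tr A = 2 + (-5) = -3 and det A = 2·(-5) - (-6)·2 = -10 - (-12) = 2.
So p(s) = det(sI - A) = s^2 + 3s + 2.
Factor s^2 + 3s + 2: two numbers with sum -3 and product 2 are -1 and -2, so s^2 + 3s + 2 = (s + 1)(s + 2).
Hence p(s) = (s + 1) (s + 2), with roots -2, -1.
The eigenvalues -2, -1 are distinct and real, so A is diagonalisable and x(t) = e^{At} x(0) = V diag(e^{λ_i t}) V^{-1} x(0), where the columns of V are the eigenvectors.
λ = -2: A - (-2)I = [[4, -6], [2, -3]]. Row 1 gives 4·v1 + (-6)·v2 = 0, so take v_1 = [3, 2]^T.
λ = -1: A - (-1)I = [[3, -6], [2, -4]]. Row 1 gives 3·v1 + (-6)·v2 = 0, so take v_2 = [2, 1]^T.
V = [v_1 v_2] = [[3, 2], [2, 1]] has det V = -1, so V^{-1} = adj(V)/det V = [[-1, 2], [2, -3]].
Modal coordinates z(0) = V^{-1} x(0): (-1)·(-1) + 2·3 = 7; 2·(-1) + (-3)·3 = -11; so z(0) = [7, -11]^T.
x_1(t) = Σ_i (v_i)_1 · z_i(0) · e^{λ_i t} (row 1 of V times the modal terms).
x_1(0.4) = 3·7·e^{-2·0.4} + 2·(-11)·e^{-1·0.4} = 21·0.449329 + (-22)·0.670320 = -5.3111.

-5.3111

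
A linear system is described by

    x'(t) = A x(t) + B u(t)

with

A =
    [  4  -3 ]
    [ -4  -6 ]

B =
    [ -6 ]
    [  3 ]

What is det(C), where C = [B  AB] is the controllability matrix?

63

AB = [[-33], [6]]
Controllability matrix C = [B  AB] = [[-6, -33], [3, 6]]
det(C) = (-6)·6 - (-33)·3 = -36 - (-99) = 63
Since det(C) ≠ 0, rank(C) = 2 and the system is completely controllable.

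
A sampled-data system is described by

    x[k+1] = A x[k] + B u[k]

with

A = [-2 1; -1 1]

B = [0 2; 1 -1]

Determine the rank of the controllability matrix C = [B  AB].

AB = [[1, -5], [1, -3]]
Controllability matrix C = [B  AB] = [[0, 2, 1, -5], [1, -1, 1, -3]]
Take the 2×2 submatrix of C formed by columns 1, 2: [[0, 2], [1, -1]]. Its determinant is 0·(-1) - 2·1 = 0 - 2 = -2 ≠ 0.
So rank(C) ≥ 2; since C has 2 rows, rank(C) = 2.
rank(C) = 2 = n, so the pair (A, B) is completely controllable.

2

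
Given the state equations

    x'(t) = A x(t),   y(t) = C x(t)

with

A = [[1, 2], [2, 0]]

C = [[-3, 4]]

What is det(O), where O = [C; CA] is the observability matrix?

-2

CA = [[5, -6]]
Observability matrix O = [C; CA] = [[-3, 4], [5, -6]]
det(O) = (-3)·(-6) - 4·5 = 18 - 20 = -2
Since det(O) ≠ 0, rank(O) = 2 and the system is completely observable.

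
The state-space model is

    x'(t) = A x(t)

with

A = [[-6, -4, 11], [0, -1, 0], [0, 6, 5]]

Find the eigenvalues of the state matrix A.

det(sI - A) = s^3 - (tr A)s^2 + (M11 + M22 + M33)s - det A, where Mii is the 2×2 principal minor of A obtained by deleting row i and column i.
tr A = (-6) + (-1) + 5 = -2; M11 = (-1)·5 - 0·6 = -5 - 0 = -5; M22 = (-6)·5 - 11·0 = -30 - 0 = -30; M33 = (-6)·(-1) - (-4)·0 = 6 - 0 = 6; sum of minors = -29.
det A = (-6)·((-1)·5 - 0·6) - (-4)·(0·5 - 0·0) + 11·(0·6 - (-1)·0) = (-6)·(-5) - (-4)·0 + 11·0 = 30.
So p(s) = det(sI - A) = s^3 + 2s^2 - 29s - 30.
Rational-root test: any integer root divides -30. Testing small divisors, s = -1 works: p(-1) = -1 + 2 + 29 + (-30) = 0, so (s + 1) is a factor.
Dividing, p(s) = (s + 1)(s^2 + s - 30).
Factor s^2 + s - 30: two numbers with sum -1 and product -30 are 5 and -6, so s^2 + s - 30 = (s - 5)(s + 6).
Hence p(s) = (s - 5) (s + 1) (s + 6), with roots -6, -1, 5.
At least one eigenvalue has non-negative real part, so the system is not asymptotically stable.

-6, -1, 5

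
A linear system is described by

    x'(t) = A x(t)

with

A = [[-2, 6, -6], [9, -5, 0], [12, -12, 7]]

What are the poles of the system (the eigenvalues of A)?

det(sI - A) = s^3 - (tr A)s^2 + (M11 + M22 + M33)s - det A, where Mii is the 2×2 principal minor of A obtained by deleting row i and column i.
tr A = (-2) + (-5) + 7 = 0; M11 = (-5)·7 - 0·(-12) = -35 - 0 = -35; M22 = (-2)·7 - (-6)·12 = -14 - (-72) = 58; M33 = (-2)·(-5) - 6·9 = 10 - 54 = -44; sum of minors = -21.
det A = (-2)·((-5)·7 - 0·(-12)) - 6·(9·7 - 0·12) + (-6)·(9·(-12) - (-5)·12) = (-2)·(-35) - 6·63 + (-6)·(-48) = -20.
So p(s) = det(sI - A) = s^3 - 21s + 20.
Rational-root test: any integer root divides 20. Testing small divisors, s = 1 works: p(1) = 1 + 0 + (-21) + 20 = 0, so (s - 1) is a factor.
Dividing, p(s) = (s - 1)(s^2 + s - 20).
Factor s^2 + s - 20: two numbers with sum -1 and product -20 are 4 and -5, so s^2 + s - 20 = (s - 4)(s + 5).
Hence p(s) = (s - 4) (s - 1) (s + 5), with roots -5, 1, 4.
At least one eigenvalue has non-negative real part, so the system is not asymptotically stable.

-5, 1, 4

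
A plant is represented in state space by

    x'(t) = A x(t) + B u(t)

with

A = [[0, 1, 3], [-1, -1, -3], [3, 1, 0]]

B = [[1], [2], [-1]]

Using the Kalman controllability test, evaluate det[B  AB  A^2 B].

200

AB = [[-1], [0], [5]]
A^2B = [[15], [-14], [-3]]
Controllability matrix C = [B  AB  A^2B] = [[1, -1, 15], [2, 0, -14], [-1, 5, -3]]
Expanding along the first row, det(C) = 1·(0·(-3) - (-14)·5) - (-1)·(2·(-3) - (-14)·(-1)) + 15·(2·5 - 0·(-1)) = 1·70 - (-1)·(-20) + 15·10 = 200
Since det(C) ≠ 0, rank(C) = 3 and the system is completely controllable.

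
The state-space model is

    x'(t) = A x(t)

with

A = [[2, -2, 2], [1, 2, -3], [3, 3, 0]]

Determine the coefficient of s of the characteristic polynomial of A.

Expand det(sI - A) for the 3×3 matrix.
p(s) = s^3 - 4s^2 + 9s - 30.
(Check: constant term = det(-A) = (-1)^3 det A = -30; coefficient of s^2 = -tr A = -4.)
The coefficient of s is 9.

9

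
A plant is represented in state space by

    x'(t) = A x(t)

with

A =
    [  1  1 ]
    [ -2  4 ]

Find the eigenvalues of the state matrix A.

det(sI - A) = s^2 - (tr A)s + det A, with tr A = 1 + 4 = 5 and det A = 1·4 - 1·(-2) = 4 - (-2) = 6.
So p(s) = det(sI - A) = s^2 - 5s + 6.
Factor s^2 - 5s + 6: two numbers with sum 5 and product 6 are 3 and 2, so s^2 - 5s + 6 = (s - 3)(s - 2).
Hence p(s) = (s - 3) (s - 2), with roots 2, 3.
At least one eigenvalue has non-negative real part, so the system is not asymptotically stable.

2, 3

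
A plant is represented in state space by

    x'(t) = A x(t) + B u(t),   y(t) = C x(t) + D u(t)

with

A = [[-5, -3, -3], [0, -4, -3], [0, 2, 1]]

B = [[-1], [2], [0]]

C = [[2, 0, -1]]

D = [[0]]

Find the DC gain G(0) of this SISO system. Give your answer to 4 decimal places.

-3.6000

G(0) = C(-A)^{-1}B + D = -C A^{-1} B + D.
det A = -10, so A^{-1} = (1/-10)·adj(A) = [[-1/5, 3/10, 3/10], [0, 1/2, 3/2], [0, -1, -2]]
A^{-1} B = [4/5, 1, -2]^T
C A^{-1} B = 18/5
G(0) = D - C A^{-1} B = 0 - (18/5) = -18/5 ≈ -3.6000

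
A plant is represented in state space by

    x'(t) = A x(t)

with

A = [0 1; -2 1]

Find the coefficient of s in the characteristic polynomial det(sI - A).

For a 2×2 matrix, det(sI - A) = s^2 - (tr A)s + det A.
tr A = 1, det A = 2.
So p(s) = s^2 - s + 2.
The coefficient of s is -1.

-1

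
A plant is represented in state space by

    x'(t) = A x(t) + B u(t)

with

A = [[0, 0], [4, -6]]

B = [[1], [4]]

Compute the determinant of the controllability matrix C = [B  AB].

AB = [[0], [-20]]
Controllability matrix C = [B  AB] = [[1, 0], [4, -20]]
det(C) = 1·(-20) - 0·4 = -20 - 0 = -20
Since det(C) ≠ 0, rank(C) = 2 and the system is completely controllable.

-20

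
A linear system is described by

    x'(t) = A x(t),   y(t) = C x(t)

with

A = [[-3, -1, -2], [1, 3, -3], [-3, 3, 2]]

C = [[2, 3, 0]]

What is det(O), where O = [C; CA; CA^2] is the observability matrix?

-3478

CA = [[-3, 7, -13]]
CA^2 = [[55, -15, -41]]
Observability matrix O = [C; CA; CA^2] = [[2, 3, 0], [-3, 7, -13], [55, -15, -41]]
Expanding along the first row, det(O) = 2·(7·(-41) - (-13)·(-15)) - 3·((-3)·(-41) - (-13)·55) + 0·((-3)·(-15) - 7·55) = 2·(-482) - 3·838 + 0·(-340) = -3478
Since det(O) ≠ 0, rank(O) = 3 and the system is completely observable.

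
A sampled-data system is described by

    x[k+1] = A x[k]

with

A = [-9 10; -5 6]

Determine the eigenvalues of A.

det(zI - A) = z^2 - (tr A)z + det A, with tr A = (-9) + 6 = -3 and det A = (-9)·6 - 10·(-5) = -54 - (-50) = -4.
So p(z) = det(zI - A) = z^2 + 3z - 4.
Factor z^2 + 3z - 4: two numbers with sum -3 and product -4 are 1 and -4, so z^2 + 3z - 4 = (z - 1)(z + 4).
Hence p(z) = (z - 1) (z + 4), with roots -4, 1.

-4, 1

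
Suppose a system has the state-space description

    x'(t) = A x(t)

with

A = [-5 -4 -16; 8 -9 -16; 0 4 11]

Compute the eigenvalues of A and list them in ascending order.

det(sI - A) = s^3 - (tr A)s^2 + (M11 + M22 + M33)s - det A, where Mii is the 2×2 principal minor of A obtained by deleting row i and column i.
tr A = (-5) + (-9) + 11 = -3; M11 = (-9)·11 - (-16)·4 = -99 - (-64) = -35; M22 = (-5)·11 - (-16)·0 = -55 - 0 = -55; M33 = (-5)·(-9) - (-4)·8 = 45 - (-32) = 77; sum of minors = -13.
det A = (-5)·((-9)·11 - (-16)·4) - (-4)·(8·11 - (-16)·0) + (-16)·(8·4 - (-9)·0) = (-5)·(-35) - (-4)·88 + (-16)·32 = 15.
So p(s) = det(sI - A) = s^3 + 3s^2 - 13s - 15.
Rational-root test: any integer root divides -15. Testing small divisors, s = -1 works: p(-1) = -1 + 3 + 13 + (-15) = 0, so (s + 1) is a factor.
Dividing, p(s) = (s + 1)(s^2 + 2s - 15).
Factor s^2 + 2s - 15: two numbers with sum -2 and product -15 are 3 and -5, so s^2 + 2s - 15 = (s - 3)(s + 5).
Hence p(s) = (s - 3) (s + 1) (s + 5), with roots -5, -1, 3.
At least one eigenvalue has non-negative real part, so the system is not asymptotically stable.

-5, -1, 3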